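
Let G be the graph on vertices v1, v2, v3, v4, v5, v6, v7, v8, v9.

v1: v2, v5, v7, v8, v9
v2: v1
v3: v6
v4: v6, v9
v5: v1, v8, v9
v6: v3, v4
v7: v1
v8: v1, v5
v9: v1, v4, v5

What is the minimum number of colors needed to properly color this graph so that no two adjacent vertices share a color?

3

v1, v5, v8 are pairwise adjacent, so at least 3 colors are needed.
One proper 3-coloring: v1=1, v2=2, v3=2, v4=3, v5=3, v6=1, v7=2, v8=2, v9=2. No two adjacent vertices share a color.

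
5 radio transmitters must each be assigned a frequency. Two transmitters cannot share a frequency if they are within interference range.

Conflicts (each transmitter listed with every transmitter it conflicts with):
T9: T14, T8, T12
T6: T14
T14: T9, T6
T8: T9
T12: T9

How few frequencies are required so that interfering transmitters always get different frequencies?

2

T9 and T12 conflict, so at least 2 frequencies are needed.
2 frequencies suffice: frequency 1 → {T9, T6}; frequency 2 → {T14, T8, T12}. Every pair that conflicts lands in different frequencies.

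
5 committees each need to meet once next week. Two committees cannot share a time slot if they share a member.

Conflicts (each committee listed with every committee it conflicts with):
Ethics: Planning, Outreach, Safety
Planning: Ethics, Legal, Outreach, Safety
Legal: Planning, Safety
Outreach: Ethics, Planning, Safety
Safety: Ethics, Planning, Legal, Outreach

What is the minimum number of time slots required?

4

Ethics, Planning, Outreach, Safety are mutually in conflict, so at least 4 time slots are needed.
4 time slots suffice: time slot 1 → {Safety}; time slot 2 → {Planning}; time slot 3 → {Legal, Outreach}; time slot 4 → {Ethics}. Every pair that conflicts lands in different time slots.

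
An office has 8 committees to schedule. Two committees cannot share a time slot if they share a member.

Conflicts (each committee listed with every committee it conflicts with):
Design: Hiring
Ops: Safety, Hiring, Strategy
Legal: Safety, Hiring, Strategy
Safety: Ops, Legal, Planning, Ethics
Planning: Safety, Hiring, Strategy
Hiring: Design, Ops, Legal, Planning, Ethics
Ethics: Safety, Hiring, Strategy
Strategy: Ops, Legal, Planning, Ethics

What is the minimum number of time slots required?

2

Ops and Strategy conflict, so at least 2 time slots are needed.
2 time slots suffice: Design=2, Ops=2, Legal=2, Safety=1, Planning=2, Hiring=1, Ethics=2, Strategy=1. No two conflicting committees share a time slot.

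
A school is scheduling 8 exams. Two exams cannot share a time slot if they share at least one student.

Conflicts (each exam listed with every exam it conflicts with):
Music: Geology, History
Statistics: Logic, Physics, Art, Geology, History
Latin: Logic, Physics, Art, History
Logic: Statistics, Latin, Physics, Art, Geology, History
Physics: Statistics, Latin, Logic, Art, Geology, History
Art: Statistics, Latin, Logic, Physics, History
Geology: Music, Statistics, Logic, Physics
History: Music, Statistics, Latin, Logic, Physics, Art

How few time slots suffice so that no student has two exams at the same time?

Statistics, Logic, Physics, Art, History pairwise conflict, so at least 5 time slots are needed.
5 time slots suffice: time slot 1 → {Geology, History}; time slot 2 → {Music, Physics}; time slot 3 → {Logic}; time slot 4 → {Art}; time slot 5 → {Statistics, Latin}. No two conflicting exams share a time slot.

5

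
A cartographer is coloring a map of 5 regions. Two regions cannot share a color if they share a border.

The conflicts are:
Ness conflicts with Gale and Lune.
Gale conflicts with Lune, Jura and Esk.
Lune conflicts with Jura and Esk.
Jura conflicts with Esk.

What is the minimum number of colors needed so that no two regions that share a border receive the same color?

Gale, Lune, Jura, Esk pairwise conflict, so at least 4 colors are needed.
4 colors suffice: color 1 → {Lune}; color 2 → {Gale}; color 3 → {Ness, Esk}; color 4 → {Jura}. Each listed conflict is separated.

4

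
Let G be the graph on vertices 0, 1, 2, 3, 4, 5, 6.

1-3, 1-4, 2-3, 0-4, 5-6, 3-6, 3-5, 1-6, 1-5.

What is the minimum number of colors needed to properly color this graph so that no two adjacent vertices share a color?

4

1, 3, 5, 6 are pairwise adjacent (a clique of size 4), so at least 4 colors are needed.
4 colors suffice: color red → {0, 1, 2}; color blue → {3, 4}; color green → {6}; color yellow → {5}. No two adjacent vertices share a color.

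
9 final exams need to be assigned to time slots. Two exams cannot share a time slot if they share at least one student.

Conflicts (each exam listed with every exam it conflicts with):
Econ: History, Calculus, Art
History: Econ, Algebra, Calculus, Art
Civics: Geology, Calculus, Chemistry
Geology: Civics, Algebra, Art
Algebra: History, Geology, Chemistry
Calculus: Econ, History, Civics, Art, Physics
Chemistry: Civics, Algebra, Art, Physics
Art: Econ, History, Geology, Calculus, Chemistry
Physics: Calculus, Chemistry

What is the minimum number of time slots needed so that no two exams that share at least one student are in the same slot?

4

Econ, History, Calculus, Art are mutually in conflict, so at least 4 time slots are needed.
4 time slots suffice: time slot 1 → {Civics, Algebra, Art, Physics}; time slot 2 → {Geology, Calculus, Chemistry}; time slot 3 → {History}; time slot 4 → {Econ}. Each listed conflict is separated.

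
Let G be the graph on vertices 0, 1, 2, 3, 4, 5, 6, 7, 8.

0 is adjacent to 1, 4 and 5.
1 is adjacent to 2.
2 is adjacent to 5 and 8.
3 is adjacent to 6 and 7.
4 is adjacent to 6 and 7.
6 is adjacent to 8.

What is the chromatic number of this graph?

2

4 and 6 are adjacent, so at least 2 colors are needed.
2 colors suffice: color red → {1, 3, 4, 5, 8}; color blue → {0, 2, 6, 7}. No two adjacent vertices share a color.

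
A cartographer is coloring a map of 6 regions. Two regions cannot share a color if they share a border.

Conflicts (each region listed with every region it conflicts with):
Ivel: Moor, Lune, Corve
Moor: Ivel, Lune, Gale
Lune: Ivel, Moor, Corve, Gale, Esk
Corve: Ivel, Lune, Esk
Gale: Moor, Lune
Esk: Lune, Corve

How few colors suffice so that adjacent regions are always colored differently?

Ivel, Lune, Corve are mutually in conflict, so at least 3 colors are needed.
3 colors suffice: Ivel=2, Moor=3, Lune=1, Corve=3, Gale=2, Esk=2. Every pair that conflicts lands in different colors.

3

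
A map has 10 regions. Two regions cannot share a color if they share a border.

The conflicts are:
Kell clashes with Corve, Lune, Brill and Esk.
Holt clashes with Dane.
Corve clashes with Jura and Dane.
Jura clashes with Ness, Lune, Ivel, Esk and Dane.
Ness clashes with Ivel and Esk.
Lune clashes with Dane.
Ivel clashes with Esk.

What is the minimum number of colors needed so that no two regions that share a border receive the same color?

4

Jura, Ness, Ivel, Esk pairwise conflict, so at least 4 colors are needed.
4 colors suffice: color 1 → {Kell, Holt, Jura}; color 2 → {Brill, Esk, Dane}; color 3 → {Corve, Lune, Ivel}; color 4 → {Ness}. No two conflicting regions share a color.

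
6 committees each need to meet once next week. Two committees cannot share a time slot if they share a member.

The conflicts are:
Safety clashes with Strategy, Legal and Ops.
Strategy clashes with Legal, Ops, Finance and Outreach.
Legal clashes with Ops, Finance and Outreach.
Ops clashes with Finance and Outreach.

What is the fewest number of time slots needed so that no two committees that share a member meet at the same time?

Safety, Strategy, Legal, Ops are mutually in conflict, so at least 4 time slots are needed.
4 time slots suffice: time slot 1 → {Legal}; time slot 2 → {Strategy}; time slot 3 → {Ops}; time slot 4 → {Safety, Finance, Outreach}. Every pair that conflicts lands in different time slots.

4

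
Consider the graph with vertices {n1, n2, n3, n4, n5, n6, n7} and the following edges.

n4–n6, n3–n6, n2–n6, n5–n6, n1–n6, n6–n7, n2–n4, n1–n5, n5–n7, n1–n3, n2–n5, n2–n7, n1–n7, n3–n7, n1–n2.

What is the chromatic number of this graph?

5

n1, n2, n5, n6, n7 form a clique, so at least 5 colors are needed.
5 colors suffice: color red → {n6}; color blue → {n2, n3}; color green → {n4, n7}; color yellow → {n1}; color purple → {n5}. No two adjacent vertices share a color.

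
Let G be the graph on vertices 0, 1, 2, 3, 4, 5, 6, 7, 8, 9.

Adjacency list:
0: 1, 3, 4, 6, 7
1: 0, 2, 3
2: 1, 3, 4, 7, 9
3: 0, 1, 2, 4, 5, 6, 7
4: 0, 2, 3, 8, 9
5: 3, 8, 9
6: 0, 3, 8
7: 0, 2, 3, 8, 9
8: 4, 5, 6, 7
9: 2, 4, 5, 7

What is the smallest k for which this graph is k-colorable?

1, 2, 3 are mutually adjacent, so at least 3 colors are needed.
3 colors suffice: color red → {3, 8, 9}; color blue → {0, 2, 5}; color green → {1, 4, 6, 7}. No two adjacent vertices share a color.

3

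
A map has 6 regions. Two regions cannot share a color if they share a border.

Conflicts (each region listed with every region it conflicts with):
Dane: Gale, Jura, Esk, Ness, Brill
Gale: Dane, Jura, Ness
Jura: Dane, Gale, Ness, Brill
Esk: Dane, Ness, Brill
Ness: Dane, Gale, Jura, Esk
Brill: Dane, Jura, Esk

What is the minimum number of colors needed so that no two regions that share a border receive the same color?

4

Dane, Gale, Jura, Ness all conflict with each other, so at least 4 colors are needed.
4 colors suffice: color 1 → {Dane}; color 2 → {Jura, Esk}; color 3 → {Ness, Brill}; color 4 → {Gale}. No two conflicting regions share a color.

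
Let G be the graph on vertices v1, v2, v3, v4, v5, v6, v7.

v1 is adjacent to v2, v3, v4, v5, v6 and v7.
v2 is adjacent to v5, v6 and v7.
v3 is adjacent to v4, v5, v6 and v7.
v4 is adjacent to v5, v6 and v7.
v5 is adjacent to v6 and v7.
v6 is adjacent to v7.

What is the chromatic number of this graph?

v1, v3, v4, v5, v6, v7 are pairwise adjacent (a clique of size 6), so at least 6 colors are needed.
6 colors suffice: color 1 → {v5}; color 2 → {v7}; color 3 → {v1}; color 4 → {v6}; color 5 → {v2, v3}; color 6 → {v4}. Each edge has distinct colors on its endpoints.

6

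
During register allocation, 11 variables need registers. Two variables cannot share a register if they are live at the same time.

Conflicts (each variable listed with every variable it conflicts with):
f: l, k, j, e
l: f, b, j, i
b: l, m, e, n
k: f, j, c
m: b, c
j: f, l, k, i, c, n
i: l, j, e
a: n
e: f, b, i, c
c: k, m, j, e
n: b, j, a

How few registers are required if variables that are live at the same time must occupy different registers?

3

k, j, c are mutually in conflict, so at least 3 registers are needed.
3 registers suffice: register 1 → {m, j, a, e}; register 2 → {f, b, i, c}; register 3 → {l, k, n}. Every pair that conflicts lands in different registers.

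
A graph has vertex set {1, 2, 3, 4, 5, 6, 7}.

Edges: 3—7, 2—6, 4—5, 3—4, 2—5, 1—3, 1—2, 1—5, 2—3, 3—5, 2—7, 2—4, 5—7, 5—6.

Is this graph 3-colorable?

2, 3, 4, 5 are pairwise adjacent (a clique of size 4), so at least 4 colors are needed.
So 3 colors are not enough.

No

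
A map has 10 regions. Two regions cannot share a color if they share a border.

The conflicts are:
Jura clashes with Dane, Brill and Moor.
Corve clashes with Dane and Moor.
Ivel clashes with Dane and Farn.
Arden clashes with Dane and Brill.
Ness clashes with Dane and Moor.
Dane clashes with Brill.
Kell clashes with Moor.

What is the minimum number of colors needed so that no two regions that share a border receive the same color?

Jura, Dane, Brill all conflict with each other, so at least 3 colors are needed.
3 colors suffice: Jura=2, Corve=2, Ivel=2, Arden=2, Ness=2, Dane=1, Brill=3, Kell=2, Farn=1, Moor=1. No two conflicting regions share a color.

3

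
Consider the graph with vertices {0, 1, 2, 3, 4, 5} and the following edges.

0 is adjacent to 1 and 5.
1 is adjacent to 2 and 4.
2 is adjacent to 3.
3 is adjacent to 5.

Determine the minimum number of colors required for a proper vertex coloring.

The cycle 5-0-1-2-3-5 has odd length 5, so it cannot be 2-colored; at least 3 colors are needed.
One proper 3-coloring: 0=b, 1=a, 2=b, 3=c, 4=b, 5=a. No two adjacent vertices share a color.

3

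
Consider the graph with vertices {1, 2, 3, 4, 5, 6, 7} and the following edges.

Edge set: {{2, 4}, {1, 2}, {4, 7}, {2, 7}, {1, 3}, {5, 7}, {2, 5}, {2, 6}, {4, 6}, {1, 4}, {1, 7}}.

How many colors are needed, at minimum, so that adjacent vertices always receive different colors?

4

1, 2, 4, 7 are mutually adjacent (a clique of size 4), so at least 4 colors are needed.
4 colors suffice: color red → {2, 3}; color blue → {6, 7}; color green → {4, 5}; color yellow → {1}. No two adjacent vertices share a color.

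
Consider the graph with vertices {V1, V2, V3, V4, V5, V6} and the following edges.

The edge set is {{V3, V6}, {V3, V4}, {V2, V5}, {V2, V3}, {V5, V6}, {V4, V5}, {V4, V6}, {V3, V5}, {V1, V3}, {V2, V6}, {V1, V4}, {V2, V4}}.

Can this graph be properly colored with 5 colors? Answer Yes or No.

The chromatic number is 5. V2, V3, V4, V5, V6 are mutually adjacent (a clique of size 5), so at least 5 colors are needed.
5 colors suffice: color red → {V4}; color blue → {V3}; color green → {V1, V5}; color yellow → {V6}; color purple → {V2}.
That is already a proper 5-coloring.

Yes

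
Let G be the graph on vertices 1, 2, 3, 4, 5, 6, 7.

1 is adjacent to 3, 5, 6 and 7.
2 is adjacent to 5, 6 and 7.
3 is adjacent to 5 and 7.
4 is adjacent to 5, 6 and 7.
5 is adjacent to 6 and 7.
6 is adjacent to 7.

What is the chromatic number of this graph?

1, 5, 6, 7 are pairwise adjacent (a clique of size 4), so at least 4 colors are needed.
4 colors suffice: color a → {7}; color b → {5}; color c → {3, 6}; color d → {1, 2, 4}. Every edge joins two different colors.

4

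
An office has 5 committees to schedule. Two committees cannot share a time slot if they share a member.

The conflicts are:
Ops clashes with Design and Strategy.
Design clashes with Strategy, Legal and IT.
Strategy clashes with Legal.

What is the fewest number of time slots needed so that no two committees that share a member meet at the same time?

Ops, Design, Strategy pairwise conflict, so at least 3 time slots are needed.
A valid assignment using 3 time slots: Ops=3, Design=1, Strategy=2, Legal=3, IT=2. No two conflicting committees share a time slot.

3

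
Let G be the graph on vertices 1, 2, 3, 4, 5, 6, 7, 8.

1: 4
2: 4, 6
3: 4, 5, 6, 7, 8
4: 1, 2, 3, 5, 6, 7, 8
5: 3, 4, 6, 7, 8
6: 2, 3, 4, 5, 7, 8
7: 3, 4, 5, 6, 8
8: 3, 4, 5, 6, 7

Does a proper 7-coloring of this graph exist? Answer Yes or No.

Yes

The chromatic number is 6. 3, 4, 5, 6, 7, 8 are pairwise adjacent (a clique of size 6), so at least 6 colors are needed.
6 colors suffice: 1=b, 2=c, 3=f, 4=a, 5=e, 6=b, 7=c, 8=d.
Since 7 ≥ 6, a proper 7-coloring certainly exists.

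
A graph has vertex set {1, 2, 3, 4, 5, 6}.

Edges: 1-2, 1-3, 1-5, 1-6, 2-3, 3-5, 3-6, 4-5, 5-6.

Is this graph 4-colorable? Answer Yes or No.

Yes

The chromatic number is 4. 1, 3, 5, 6 form a clique, so at least 4 colors are needed.
4 colors suffice: color red → {3, 4}; color blue → {1}; color green → {2, 5}; color yellow → {6}.
That is already a proper 4-coloring.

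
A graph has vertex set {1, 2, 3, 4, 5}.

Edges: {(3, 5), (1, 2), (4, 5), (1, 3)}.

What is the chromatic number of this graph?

1 and 2 are adjacent, so at least 2 colors are needed.
2 colors suffice: color red → {1, 5}; color blue → {2, 3, 4}. Each edge has distinct colors on its endpoints.

2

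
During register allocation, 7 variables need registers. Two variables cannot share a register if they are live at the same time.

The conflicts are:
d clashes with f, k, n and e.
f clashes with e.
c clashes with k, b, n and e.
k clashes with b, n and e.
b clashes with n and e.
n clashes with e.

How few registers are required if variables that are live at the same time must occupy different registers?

5

c, k, b, n, e all conflict with each other, so at least 5 registers are needed.
5 registers suffice: register 1 → {e}; register 2 → {f, n}; register 3 → {k}; register 4 → {d, b}; register 5 → {c}. No two conflicting variables share a register.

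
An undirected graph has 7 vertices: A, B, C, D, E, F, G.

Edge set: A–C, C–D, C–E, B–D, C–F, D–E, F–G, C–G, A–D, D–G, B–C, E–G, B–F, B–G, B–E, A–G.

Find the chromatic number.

B, C, D, E, G form a clique, so at least 5 colors are needed.
5 colors suffice: color 1 → {C}; color 2 → {G}; color 3 → {D, F}; color 4 → {A, B}; color 5 → {E}. No two adjacent vertices share a color.

5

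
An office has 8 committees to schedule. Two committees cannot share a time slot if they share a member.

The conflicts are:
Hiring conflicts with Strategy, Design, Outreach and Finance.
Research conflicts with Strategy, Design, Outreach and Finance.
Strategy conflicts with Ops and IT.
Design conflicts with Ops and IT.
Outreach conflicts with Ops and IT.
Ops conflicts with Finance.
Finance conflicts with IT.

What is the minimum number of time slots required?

Ops and Finance conflict, so at least 2 time slots are needed.
Using 2 time slots: Hiring=2, Research=2, Strategy=1, Design=1, Outreach=1, Ops=2, Finance=1, IT=2. Every pair that conflicts lands in different time slots.

2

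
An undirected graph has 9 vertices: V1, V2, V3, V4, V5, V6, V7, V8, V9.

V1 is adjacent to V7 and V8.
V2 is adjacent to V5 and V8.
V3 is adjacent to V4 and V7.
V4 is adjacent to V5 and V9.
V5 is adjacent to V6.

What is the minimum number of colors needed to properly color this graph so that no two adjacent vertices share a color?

The cycle V4-V3-V7-V1-V8-V2-V5-V4 has odd length 7, so it cannot be 2-colored; at least 3 colors are needed.
3 colors suffice: color 1 → {V1, V2, V4, V6}; color 2 → {V5, V7, V8, V9}; color 3 → {V3}. No two adjacent vertices share a color.

3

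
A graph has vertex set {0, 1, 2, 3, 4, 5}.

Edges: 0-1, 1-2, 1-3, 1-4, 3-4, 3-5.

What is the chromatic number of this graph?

3

1, 3, 4 are mutually adjacent, so at least 3 colors are needed.
One proper 3-coloring: 0=b, 1=a, 2=b, 3=b, 4=c, 5=a. No two adjacent vertices share a color.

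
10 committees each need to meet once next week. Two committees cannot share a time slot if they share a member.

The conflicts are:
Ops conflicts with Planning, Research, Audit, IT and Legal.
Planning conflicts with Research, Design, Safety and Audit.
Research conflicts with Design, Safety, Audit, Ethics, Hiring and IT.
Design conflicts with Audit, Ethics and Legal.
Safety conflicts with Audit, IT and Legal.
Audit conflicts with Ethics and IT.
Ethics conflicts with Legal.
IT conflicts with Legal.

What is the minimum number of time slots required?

4

Ops, Research, Audit, IT are mutually in conflict, so at least 4 time slots are needed.
4 time slots suffice: time slot 1 → {Research, Legal}; time slot 2 → {Audit, Hiring}; time slot 3 → {Planning, Ethics, IT}; time slot 4 → {Ops, Design, Safety}. Every pair that conflicts lands in different time slots.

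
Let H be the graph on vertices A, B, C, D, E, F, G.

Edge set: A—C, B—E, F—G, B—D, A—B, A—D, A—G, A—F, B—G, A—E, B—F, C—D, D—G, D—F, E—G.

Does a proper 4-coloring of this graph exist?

A, B, D, F, G are mutually adjacent (a clique of size 5), so at least 5 colors are needed.
So 4 colors are not enough.

No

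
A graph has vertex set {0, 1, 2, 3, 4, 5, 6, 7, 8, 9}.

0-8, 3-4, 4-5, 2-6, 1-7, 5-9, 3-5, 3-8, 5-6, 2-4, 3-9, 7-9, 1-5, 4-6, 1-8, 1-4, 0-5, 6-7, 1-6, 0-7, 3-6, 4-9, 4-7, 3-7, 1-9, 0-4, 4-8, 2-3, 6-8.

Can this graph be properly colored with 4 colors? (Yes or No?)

The chromatic number is 4. 1, 4, 6, 7 are mutually adjacent (a clique of size 4), so at least 4 colors are needed.
4 colors suffice: 0=blue, 1=blue, 2=yellow, 3=blue, 4=red, 5=yellow, 6=green, 7=yellow, 8=yellow, 9=green.
That is already a proper 4-coloring.

Yes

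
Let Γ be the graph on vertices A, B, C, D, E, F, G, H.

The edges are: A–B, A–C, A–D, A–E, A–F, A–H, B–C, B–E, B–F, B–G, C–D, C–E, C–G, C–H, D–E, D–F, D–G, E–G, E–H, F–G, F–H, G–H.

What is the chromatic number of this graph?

4

A, C, D, E are mutually adjacent (a clique of size 4), so at least 4 colors are needed.
One proper 4-coloring: A=2, B=4, C=3, D=4, E=1, F=1, G=2, H=4. Each edge has distinct colors on its endpoints.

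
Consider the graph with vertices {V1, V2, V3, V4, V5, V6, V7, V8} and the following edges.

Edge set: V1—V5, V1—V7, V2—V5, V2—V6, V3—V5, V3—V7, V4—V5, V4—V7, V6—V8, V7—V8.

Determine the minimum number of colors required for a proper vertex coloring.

2

V6 and V8 are adjacent, so at least 2 colors are needed.
A valid assignment using 2 colors: V1=2, V2=2, V3=2, V4=2, V5=1, V6=1, V7=1, V8=2. Each edge has distinct colors on its endpoints.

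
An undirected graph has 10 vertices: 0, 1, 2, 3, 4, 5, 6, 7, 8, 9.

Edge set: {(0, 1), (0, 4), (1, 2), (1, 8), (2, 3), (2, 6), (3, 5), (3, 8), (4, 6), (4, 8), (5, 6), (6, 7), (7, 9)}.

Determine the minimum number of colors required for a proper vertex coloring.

The cycle 8-1-2-6-4-8 has odd length 5, so it cannot be 2-colored; at least 3 colors are needed.
3 colors suffice: 0=blue, 1=red, 2=blue, 3=red, 4=green, 5=blue, 6=red, 7=blue, 8=blue, 9=red. Every edge joins two different colors.

3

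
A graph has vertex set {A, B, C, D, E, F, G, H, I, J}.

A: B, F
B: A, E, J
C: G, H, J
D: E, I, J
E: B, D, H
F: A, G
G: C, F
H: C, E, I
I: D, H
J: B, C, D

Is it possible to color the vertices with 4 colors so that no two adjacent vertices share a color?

The chromatic number is 3. The cycle H-C-J-D-I-H has odd length 5, so it cannot be 2-colored; at least 3 colors are needed.
A valid assignment using 3 colors: A=1, B=2, C=2, D=2, E=3, F=2, G=1, H=1, I=3, J=1.
Since 4 ≥ 3, a proper 4-coloring certainly exists.

Yes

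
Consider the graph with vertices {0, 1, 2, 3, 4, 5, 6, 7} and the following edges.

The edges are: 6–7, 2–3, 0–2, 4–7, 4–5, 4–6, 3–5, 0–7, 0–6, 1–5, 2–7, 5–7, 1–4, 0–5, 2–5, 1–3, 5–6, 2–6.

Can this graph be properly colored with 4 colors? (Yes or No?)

No

0, 2, 5, 6, 7 form a clique, so at least 5 colors are needed.
So 4 colors are not enough.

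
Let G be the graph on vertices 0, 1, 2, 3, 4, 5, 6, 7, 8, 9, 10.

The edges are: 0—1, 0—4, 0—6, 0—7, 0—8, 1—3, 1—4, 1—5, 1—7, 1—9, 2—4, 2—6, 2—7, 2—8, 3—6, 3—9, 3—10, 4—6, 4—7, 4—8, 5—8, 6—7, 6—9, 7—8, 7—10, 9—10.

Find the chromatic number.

2, 4, 6, 7 form a clique, so at least 4 colors are needed.
4 colors suffice: color red → {5, 7, 9}; color blue → {3, 4}; color green → {1, 6, 8, 10}; color yellow → {0, 2}. Every edge joins two different colors.

4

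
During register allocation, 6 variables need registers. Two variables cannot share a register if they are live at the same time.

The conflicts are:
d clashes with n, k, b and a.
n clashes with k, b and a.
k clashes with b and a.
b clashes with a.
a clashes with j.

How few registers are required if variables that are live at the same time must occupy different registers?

5

d, n, k, b, a all conflict with each other, so at least 5 registers are needed.
Using 5 registers: d=2, n=5, k=4, b=3, a=1, j=2. No two conflicting variables share a register.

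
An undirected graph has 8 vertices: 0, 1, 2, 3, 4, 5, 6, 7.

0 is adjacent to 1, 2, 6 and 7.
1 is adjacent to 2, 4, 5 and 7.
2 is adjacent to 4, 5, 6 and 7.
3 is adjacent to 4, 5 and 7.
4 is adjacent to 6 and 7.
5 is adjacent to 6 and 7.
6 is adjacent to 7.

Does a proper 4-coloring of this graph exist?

The chromatic number is 4. 1, 2, 5, 7 form a clique, so at least 4 colors are needed.
A valid assignment using 4 colors: 0=c, 1=d, 2=b, 3=b, 4=c, 5=c, 6=d, 7=a.
That is already a proper 4-coloring.

Yes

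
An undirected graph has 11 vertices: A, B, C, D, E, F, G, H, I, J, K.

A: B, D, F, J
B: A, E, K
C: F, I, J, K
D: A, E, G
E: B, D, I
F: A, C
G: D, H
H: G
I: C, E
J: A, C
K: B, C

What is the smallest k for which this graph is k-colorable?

3

The cycle B-A-F-C-K-B has odd length 5, so it cannot be 2-colored; at least 3 colors are needed.
3 colors suffice: A=1, B=2, C=1, D=2, E=1, F=2, G=1, H=2, I=2, J=2, K=3. Each edge has distinct colors on its endpoints.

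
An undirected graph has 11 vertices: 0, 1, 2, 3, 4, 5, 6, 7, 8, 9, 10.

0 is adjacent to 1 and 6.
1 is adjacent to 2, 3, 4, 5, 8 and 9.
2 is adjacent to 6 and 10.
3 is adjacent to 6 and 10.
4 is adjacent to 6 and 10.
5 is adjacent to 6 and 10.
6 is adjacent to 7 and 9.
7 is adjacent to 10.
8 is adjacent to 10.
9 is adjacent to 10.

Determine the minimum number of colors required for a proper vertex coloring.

4 and 10 are adjacent, so at least 2 colors are needed.
2 colors suffice: color red → {1, 6, 10}; color blue → {0, 2, 3, 4, 5, 7, 8, 9}. No two adjacent vertices share a color.

2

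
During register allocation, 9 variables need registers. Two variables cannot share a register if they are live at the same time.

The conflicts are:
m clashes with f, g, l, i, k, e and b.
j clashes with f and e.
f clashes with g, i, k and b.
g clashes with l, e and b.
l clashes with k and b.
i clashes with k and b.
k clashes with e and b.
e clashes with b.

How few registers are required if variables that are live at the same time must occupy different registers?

m, f, i, k, b are mutually in conflict, so at least 5 registers are needed.
5 registers suffice: register 1 → {m, j}; register 2 → {b}; register 3 → {f, l, e}; register 4 → {g, k}; register 5 → {i}. Each listed conflict is separated.

5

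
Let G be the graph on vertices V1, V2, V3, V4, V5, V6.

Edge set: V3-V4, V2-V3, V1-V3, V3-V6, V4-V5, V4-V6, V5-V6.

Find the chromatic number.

3

V4, V5, V6 form a triangle, so at least 3 colors are needed.
3 colors suffice: color red → {V3, V5}; color blue → {V1, V2, V4}; color green → {V6}. Each edge has distinct colors on its endpoints.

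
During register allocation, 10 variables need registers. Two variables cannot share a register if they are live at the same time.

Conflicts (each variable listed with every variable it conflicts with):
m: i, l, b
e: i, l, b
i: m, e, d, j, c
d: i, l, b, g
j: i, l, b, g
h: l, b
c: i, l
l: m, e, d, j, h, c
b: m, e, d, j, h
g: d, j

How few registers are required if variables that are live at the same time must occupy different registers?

c and l conflict, so at least 2 registers are needed.
2 registers suffice: m=2, e=2, i=1, d=2, j=2, h=2, c=2, l=1, b=1, g=1. Each listed conflict is separated.

2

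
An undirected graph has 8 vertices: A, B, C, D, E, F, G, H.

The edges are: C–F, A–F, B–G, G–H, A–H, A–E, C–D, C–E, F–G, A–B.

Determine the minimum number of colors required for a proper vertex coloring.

A and H are adjacent, so at least 2 colors are needed.
A valid assignment using 2 colors: A=1, B=2, C=1, D=2, E=2, F=2, G=1, H=2. No two adjacent vertices share a color.

2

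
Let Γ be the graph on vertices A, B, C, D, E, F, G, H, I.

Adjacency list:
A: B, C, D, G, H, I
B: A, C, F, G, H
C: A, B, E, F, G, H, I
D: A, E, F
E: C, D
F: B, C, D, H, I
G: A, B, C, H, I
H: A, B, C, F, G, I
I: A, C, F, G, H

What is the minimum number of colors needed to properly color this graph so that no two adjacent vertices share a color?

A, C, G, H, I are mutually adjacent (a clique of size 5), so at least 5 colors are needed.
5 colors suffice: color red → {C, D}; color blue → {A, E, F}; color green → {H}; color yellow → {B, I}; color purple → {G}. No two adjacent vertices share a color.

5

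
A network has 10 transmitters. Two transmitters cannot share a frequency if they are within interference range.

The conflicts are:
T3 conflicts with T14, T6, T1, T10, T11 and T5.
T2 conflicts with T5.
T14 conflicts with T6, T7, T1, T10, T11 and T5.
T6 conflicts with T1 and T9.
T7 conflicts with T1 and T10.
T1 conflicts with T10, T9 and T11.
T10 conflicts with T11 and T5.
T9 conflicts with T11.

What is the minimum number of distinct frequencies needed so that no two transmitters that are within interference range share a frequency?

5

T3, T14, T1, T10, T11 are mutually in conflict, so at least 5 frequencies are needed.
5 frequencies suffice: T3=3, T2=2, T14=2, T6=4, T7=3, T1=1, T10=4, T9=2, T11=5, T5=1. No two conflicting transmitters share a frequency.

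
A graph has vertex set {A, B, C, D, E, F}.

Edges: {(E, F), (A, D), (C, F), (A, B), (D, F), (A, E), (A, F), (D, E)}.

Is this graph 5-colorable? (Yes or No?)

The chromatic number is 4. A, D, E, F are mutually adjacent (a clique of size 4), so at least 4 colors are needed.
A valid assignment using 4 colors: A=2, B=1, C=2, D=4, E=3, F=1.
Since 5 ≥ 4, a proper 5-coloring certainly exists.

Yes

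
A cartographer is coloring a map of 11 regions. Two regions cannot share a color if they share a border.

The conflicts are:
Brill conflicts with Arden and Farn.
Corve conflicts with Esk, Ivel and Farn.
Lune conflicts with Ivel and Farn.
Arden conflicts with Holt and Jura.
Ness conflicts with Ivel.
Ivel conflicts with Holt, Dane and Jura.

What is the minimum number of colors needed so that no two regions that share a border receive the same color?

Corve and Esk conflict, so at least 2 colors are needed.
2 colors suffice: Brill=2, Corve=2, Lune=2, Arden=1, Ness=2, Esk=1, Ivel=1, Holt=2, Dane=2, Jura=2, Farn=1. Every pair that conflicts lands in different colors.

2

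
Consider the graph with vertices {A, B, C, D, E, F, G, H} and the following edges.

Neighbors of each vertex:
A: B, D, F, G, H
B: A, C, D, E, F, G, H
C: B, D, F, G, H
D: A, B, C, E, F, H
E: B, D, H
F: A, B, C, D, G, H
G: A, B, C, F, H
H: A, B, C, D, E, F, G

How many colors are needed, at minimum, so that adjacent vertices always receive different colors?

5

A, B, F, G, H are mutually adjacent (a clique of size 5), so at least 5 colors are needed.
One proper 5-coloring: A=purple, B=blue, C=purple, D=yellow, E=green, F=green, G=yellow, H=red. Every edge joins two different colors.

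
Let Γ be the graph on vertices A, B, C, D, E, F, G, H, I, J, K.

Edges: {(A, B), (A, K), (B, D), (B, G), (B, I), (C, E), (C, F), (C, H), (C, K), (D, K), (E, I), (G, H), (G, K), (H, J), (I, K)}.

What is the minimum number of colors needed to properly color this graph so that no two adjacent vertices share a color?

2

A and K are adjacent, so at least 2 colors are needed.
One proper 2-coloring: A=blue, B=red, C=blue, D=blue, E=red, F=red, G=blue, H=red, I=blue, J=blue, K=red. No two adjacent vertices share a color.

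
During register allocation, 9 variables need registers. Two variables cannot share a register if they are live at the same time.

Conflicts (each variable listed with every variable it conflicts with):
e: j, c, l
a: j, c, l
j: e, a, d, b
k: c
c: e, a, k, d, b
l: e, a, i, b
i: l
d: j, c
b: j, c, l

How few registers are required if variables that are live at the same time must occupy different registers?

e and j conflict, so at least 2 registers are needed.
2 registers suffice: register 1 → {j, c, l}; register 2 → {e, a, k, i, d, b}. No two conflicting variables share a register.

2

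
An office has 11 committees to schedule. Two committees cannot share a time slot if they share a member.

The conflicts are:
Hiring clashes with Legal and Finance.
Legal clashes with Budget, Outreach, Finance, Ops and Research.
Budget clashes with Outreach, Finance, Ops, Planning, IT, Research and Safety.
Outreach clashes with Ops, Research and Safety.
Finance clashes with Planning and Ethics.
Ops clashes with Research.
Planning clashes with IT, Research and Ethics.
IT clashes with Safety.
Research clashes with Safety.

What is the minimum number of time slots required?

5

Legal, Budget, Outreach, Ops, Research all conflict with each other, so at least 5 time slots are needed.
5 time slots suffice: Hiring=1, Legal=3, Budget=1, Outreach=4, Finance=2, Ops=5, Planning=3, IT=2, Research=2, Safety=3, Ethics=1. Each listed conflict is separated.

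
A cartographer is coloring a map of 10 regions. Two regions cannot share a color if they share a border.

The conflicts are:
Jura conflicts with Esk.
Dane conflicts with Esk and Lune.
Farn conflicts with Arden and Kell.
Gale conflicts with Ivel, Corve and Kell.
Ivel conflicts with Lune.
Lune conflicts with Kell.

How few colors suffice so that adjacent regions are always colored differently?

Farn and Kell conflict, so at least 2 colors are needed.
One proper 2-coloring: Jura=1, Dane=1, Farn=2, Esk=2, Arden=1, Gale=2, Ivel=1, Corve=1, Lune=2, Kell=1. Each listed conflict is separated.

2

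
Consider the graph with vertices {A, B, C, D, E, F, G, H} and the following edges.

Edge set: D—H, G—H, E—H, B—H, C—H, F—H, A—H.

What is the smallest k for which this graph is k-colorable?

F and H are adjacent, so at least 2 colors are needed.
2 colors suffice: A=blue, B=blue, C=blue, D=blue, E=blue, F=blue, G=blue, H=red. Every edge joins two different colors.

2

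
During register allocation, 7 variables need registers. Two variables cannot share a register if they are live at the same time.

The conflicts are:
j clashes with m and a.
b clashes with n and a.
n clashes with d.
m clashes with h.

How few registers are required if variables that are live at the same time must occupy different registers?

j and a conflict, so at least 2 registers are needed.
A valid assignment using 2 registers: j=2, b=2, n=1, d=2, m=1, a=1, h=2. No two conflicting variables share a register.

2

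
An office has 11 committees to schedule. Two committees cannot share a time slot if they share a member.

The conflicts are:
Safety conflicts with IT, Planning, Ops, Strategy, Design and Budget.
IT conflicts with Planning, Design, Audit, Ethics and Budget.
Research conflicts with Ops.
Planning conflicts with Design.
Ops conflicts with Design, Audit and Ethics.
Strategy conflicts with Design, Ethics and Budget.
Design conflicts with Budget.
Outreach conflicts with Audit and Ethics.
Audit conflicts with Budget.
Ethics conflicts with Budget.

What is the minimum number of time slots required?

4

Safety, IT, Planning, Design are mutually in conflict, so at least 4 time slots are needed.
4 time slots suffice: time slot 1 → {IT, Ops, Strategy, Outreach}; time slot 2 → {Safety, Research, Audit, Ethics}; time slot 3 → {Planning, Budget}; time slot 4 → {Design}. Every pair that conflicts lands in different time slots.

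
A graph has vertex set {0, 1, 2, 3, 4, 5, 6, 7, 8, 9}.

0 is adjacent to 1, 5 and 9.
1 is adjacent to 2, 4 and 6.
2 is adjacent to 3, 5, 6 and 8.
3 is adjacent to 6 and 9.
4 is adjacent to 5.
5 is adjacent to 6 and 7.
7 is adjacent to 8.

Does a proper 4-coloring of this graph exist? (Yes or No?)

The chromatic number is 3. 2, 3, 6 form a triangle, so at least 3 colors are needed.
One proper 3-coloring: 0=a, 1=b, 2=a, 3=b, 4=a, 5=b, 6=c, 7=a, 8=b, 9=c.
Since 4 ≥ 3, a proper 4-coloring certainly exists.

Yes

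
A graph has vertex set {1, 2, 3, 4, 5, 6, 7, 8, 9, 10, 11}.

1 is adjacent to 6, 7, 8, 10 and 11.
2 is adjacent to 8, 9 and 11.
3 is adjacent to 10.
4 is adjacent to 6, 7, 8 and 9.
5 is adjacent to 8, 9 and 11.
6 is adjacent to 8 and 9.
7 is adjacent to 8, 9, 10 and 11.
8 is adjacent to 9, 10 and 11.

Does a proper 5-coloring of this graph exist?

Yes

The chromatic number is 4. 1, 7, 8, 10 form a clique, so at least 4 colors are needed.
One proper 4-coloring: 1=d, 2=c, 3=a, 4=d, 5=c, 6=c, 7=c, 8=a, 9=b, 10=b, 11=b.
Since 5 ≥ 4, a proper 5-coloring certainly exists.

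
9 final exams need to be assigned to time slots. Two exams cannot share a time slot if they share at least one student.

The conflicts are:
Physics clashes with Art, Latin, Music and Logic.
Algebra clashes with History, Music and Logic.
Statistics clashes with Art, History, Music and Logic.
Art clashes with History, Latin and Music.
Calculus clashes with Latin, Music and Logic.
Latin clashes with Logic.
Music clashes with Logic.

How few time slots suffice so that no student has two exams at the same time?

Physics, Latin, Logic pairwise conflict, so at least 3 time slots are needed.
3 time slots suffice: time slot 1 → {History, Latin, Music}; time slot 2 → {Art, Logic}; time slot 3 → {Physics, Algebra, Statistics, Calculus}. Every pair that conflicts lands in different time slots.

3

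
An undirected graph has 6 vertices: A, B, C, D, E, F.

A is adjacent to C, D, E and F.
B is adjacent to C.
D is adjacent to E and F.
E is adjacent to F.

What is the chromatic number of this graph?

4

A, D, E, F are pairwise adjacent (a clique of size 4), so at least 4 colors are needed.
4 colors suffice: color 1 → {A, B}; color 2 → {C, E}; color 3 → {D}; color 4 → {F}. No two adjacent vertices share a color.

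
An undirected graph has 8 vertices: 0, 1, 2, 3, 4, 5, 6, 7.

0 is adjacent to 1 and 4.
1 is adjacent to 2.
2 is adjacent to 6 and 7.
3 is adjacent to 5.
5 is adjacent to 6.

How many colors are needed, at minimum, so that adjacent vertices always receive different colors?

2

0 and 4 are adjacent, so at least 2 colors are needed.
2 colors suffice: color red → {0, 2, 5}; color blue → {1, 3, 4, 6, 7}. Every edge joins two different colors.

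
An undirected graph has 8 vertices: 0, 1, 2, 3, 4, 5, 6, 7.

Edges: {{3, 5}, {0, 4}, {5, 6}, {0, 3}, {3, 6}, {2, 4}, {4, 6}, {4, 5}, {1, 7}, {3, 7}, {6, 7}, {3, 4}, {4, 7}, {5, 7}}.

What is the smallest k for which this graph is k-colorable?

3, 4, 5, 6, 7 are pairwise adjacent (a clique of size 5), so at least 5 colors are needed.
One proper 5-coloring: 0=c, 1=a, 2=b, 3=b, 4=a, 5=e, 6=d, 7=c. Every edge joins two different colors.

5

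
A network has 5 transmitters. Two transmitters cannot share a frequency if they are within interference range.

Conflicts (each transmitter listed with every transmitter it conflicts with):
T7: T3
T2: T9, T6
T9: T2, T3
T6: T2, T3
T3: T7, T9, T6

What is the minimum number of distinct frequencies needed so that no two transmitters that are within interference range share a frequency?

T6 and T3 conflict, so at least 2 frequencies are needed.
2 frequencies suffice: frequency 1 → {T2, T3}; frequency 2 → {T7, T9, T6}. Each listed conflict is separated.

2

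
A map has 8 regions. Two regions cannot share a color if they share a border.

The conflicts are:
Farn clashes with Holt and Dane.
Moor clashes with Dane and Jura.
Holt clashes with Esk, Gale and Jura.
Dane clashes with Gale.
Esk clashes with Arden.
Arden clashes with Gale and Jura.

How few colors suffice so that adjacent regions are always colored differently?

The cycle Holt-Farn-Dane-Moor-Jura-Holt has odd length 5, so it cannot be 2-colored; at least 3 colors are needed.
3 colors suffice: color 1 → {Holt, Dane, Arden}; color 2 → {Farn, Esk, Gale, Jura}; color 3 → {Moor}. Every pair that conflicts lands in different colors.

3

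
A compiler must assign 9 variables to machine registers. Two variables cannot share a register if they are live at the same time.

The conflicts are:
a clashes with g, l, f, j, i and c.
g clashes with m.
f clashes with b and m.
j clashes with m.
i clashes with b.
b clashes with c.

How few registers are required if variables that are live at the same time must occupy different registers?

2

b and c conflict, so at least 2 registers are needed.
2 registers suffice: register 1 → {a, b, m}; register 2 → {g, l, f, j, i, c}. No two conflicting variables share a register.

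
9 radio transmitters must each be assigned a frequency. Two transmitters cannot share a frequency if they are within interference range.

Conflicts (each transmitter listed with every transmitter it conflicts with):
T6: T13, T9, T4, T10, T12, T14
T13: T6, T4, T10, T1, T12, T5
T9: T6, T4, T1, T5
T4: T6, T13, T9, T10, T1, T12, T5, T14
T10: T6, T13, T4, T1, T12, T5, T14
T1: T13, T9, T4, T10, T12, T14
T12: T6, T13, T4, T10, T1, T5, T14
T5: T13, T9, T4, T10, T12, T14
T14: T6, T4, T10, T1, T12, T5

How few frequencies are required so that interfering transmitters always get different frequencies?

5

T13, T4, T10, T12, T5 all conflict with each other, so at least 5 frequencies are needed.
5 frequencies suffice: frequency 1 → {T4}; frequency 2 → {T9, T12}; frequency 3 → {T10}; frequency 4 → {T6, T1, T5}; frequency 5 → {T13, T14}. Every pair that conflicts lands in different frequencies.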